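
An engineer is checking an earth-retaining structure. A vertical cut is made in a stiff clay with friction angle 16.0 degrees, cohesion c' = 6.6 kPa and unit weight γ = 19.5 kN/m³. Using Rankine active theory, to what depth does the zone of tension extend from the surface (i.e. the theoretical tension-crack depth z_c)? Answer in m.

K_a = tan²(45° − 16.0°/2) = 0.5678; √K_a = 0.7536.
The active pressure is zero where K_a γ z = 2c√K_a, so z_c = 2c/(γ√K_a) = 2×6.6/(19.5×0.7536) = 0.8983 m.

0.898 m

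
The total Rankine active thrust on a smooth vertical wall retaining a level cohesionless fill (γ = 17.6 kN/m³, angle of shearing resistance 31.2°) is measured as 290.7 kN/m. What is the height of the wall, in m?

10.2 m

K_a = 0.3175. P_a = ½ K_a γ H² ⇒ H = √(2P_a/(K_a γ)).
H = √(2×290.7/(0.3175×17.6)) = 10.20 m.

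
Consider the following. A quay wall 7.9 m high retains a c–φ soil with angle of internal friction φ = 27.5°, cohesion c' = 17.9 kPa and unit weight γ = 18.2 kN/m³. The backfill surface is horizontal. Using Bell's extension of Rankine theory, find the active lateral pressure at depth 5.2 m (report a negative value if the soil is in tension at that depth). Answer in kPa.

K_a = (1 − sin φ)/(1 + sin φ) = 0.3682.
σ_a = K_a γ z − 2c√K_a = 0.3682×18.2×5.2 − 2×17.9×0.6068 = 13.12 kPa.

13.1 kPa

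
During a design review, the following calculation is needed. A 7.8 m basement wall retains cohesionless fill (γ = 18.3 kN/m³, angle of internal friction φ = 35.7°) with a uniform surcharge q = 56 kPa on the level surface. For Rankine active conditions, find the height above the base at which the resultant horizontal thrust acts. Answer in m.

K_a = 0.2630.
Triangular part P₁ = ½K_aγH² = 146.4 at H/3 = 2.600 m; rectangular part P₂ = K_a q H = 114.9 at H/2 = 3.900 m.
ȳ = (P₁·2.600 + P₂·3.900)/(P₁+P₂) = 3.172 m.

3.17 m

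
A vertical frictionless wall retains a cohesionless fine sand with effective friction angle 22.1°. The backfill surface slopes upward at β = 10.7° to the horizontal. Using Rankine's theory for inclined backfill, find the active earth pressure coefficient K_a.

0.492

K_a = cos β · (cos β − √(cos²β − cos²φ)) / (cos β + √(cos²β − cos²φ)).
cos β = 0.9826, cos φ = 0.9265, √(cos²β − cos²φ) = 0.3272.
K_a = 0.9826 × (0.9826 − 0.3272)/(0.9826 + 0.3272) = 0.4917.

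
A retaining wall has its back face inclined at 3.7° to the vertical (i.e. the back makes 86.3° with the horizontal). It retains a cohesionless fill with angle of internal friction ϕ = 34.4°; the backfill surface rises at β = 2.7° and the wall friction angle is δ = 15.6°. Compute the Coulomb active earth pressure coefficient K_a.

0.288

K_a = sin²(α+φ) / [sin²α · sin(α−δ) · (1 + √{sin(φ+δ)sin(φ−β) / (sin(α−δ)sin(α+β))})²].
With α = 86.3°, φ = 34.4°, δ = 15.6°, β = 2.7°: K_a = 0.2879.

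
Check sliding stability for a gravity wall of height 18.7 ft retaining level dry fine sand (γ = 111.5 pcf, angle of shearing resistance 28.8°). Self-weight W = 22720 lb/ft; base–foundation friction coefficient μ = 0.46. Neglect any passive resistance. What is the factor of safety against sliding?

K_a = tan²(45° − 28.8°/2) = 0.3498.
P_a = ½K_aγH² = 0.5×0.3498×111.5×18.7² = 6818 lb/ft, acting at H/3 = 6.233 ft above the base.
FS_sliding = μW / P_a = 0.46×22720 / 6818 = 1.533.

1.53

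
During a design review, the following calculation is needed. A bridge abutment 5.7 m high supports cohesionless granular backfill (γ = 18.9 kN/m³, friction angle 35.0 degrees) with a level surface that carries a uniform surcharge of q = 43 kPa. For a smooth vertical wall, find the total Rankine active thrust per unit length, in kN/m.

K_a = tan²(45° − φ/2) = 0.2710.
Soil triangle: ½ K_a γ H² = 0.5×0.2710×18.9×5.7² = 83.20 kN/m.
Surcharge rectangle: K_a q H = 0.2710×43×5.7 = 66.42 kN/m.
Total = 83.20 + 66.42 = 149.6 kN/m.

150 kN/m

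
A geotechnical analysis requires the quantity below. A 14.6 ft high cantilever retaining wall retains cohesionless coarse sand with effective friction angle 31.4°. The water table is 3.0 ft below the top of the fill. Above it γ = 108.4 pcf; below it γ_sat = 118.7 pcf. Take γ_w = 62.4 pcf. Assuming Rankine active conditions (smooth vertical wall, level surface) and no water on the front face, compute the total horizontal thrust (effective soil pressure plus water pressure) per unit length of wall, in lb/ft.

6730 lb/ft

K_a = tan²(45° − φ/2) = 0.3149.
γ' = 118.7 − 62.4 = 56.30 pcf. Depth below WT = 11.6 ft.
σ'_h at WT = K_a γ d_w = 102.4 psf; at base = 102.4 + K_a γ' × 11.6 = 308.1 psf.
P₁ (0–3.0 ft) = ½×102.4×3.0 = 153.6. P₂ (3.0–14.6 ft) = ½(102.4+308.1)×11.6 = 2381.
P_w = ½ γ_w h₂² = 0.5×62.4×11.6² = 4198. Total = 153.6+2381+4198 = 6733 lb/ft.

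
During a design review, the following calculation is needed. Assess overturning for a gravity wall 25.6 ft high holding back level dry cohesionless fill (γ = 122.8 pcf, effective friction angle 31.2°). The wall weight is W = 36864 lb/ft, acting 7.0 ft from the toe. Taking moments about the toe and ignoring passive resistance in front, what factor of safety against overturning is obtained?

K_a = tan²(45° − 31.2°/2) = 0.3175.
P_a = ½K_aγH² = 0.5×0.3175×122.8×25.6² = 12780 lb/ft, acting at H/3 = 8.533 ft above the base.
Overturning moment M_o = P_a × H/3 = 12780 × 8.533 = 109000.
Resisting moment M_r = W × 7.0 = 36864 × 7.0 = 258000.
FS_overturning = M_r/M_o = 258000/109000 = 2.367.

2.37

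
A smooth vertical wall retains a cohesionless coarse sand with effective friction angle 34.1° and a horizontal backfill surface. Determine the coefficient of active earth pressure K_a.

K_a = tan²(45° − φ/2) = tan²(27.95°) = 0.2815.

0.282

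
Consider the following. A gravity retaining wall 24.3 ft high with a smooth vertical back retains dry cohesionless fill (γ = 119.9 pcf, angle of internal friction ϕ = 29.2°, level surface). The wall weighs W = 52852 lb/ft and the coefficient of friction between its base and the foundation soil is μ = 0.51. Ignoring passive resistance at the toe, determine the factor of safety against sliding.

2.21

K_a = tan²(45° − 29.2°/2) = 0.3442.
P_a = ½K_aγH² = 0.5×0.3442×119.9×24.3² = 12190 lb/ft, acting at H/3 = 8.100 ft above the base.
FS_sliding = μW / P_a = 0.51×52852 / 12190 = 2.212.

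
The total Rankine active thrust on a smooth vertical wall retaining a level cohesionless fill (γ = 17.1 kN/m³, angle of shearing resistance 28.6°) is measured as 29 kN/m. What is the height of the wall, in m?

K_a = 0.3525. P_a = ½ K_a γ H² ⇒ H = √(2P_a/(K_a γ)).
H = √(2×29/(0.3525×17.1)) = 3.102 m.

3.10 m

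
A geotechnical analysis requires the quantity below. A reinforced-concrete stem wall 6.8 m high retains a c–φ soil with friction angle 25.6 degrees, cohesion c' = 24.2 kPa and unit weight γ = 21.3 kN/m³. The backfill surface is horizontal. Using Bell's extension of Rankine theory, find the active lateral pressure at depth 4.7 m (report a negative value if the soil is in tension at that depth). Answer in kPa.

9.22 kPa

K_a = (1 − sin φ)/(1 + sin φ) = 0.3966.
σ_a = K_a γ z − 2c√K_a = 0.3966×21.3×4.7 − 2×24.2×0.6297 = 9.221 kPa.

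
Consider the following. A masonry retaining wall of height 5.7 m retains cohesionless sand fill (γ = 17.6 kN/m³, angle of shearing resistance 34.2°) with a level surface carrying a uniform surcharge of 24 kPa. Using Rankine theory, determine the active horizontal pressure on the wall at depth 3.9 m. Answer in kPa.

K_a = (1 − sin φ)/(1 + sin φ) = 0.2803.
σ_v = γz + q = 17.6 × 3.9 + 24 = 92.64 kPa.
σ_h = K_a σ_v = 0.2803 × 92.64 = 25.97 kPa.

26.0 kPa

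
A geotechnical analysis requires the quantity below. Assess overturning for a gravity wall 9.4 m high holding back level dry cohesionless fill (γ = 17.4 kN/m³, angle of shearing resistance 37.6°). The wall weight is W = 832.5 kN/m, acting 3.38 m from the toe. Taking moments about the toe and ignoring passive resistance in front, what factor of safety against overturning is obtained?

K_a = tan²(45° − 37.6°/2) = 0.2421.
P_a = ½K_aγH² = 0.5×0.2421×17.4×9.4² = 186.1 kN/m, acting at H/3 = 3.133 m above the base.
Overturning moment M_o = P_a × H/3 = 186.1 × 3.133 = 583.2.
Resisting moment M_r = W × 3.38 = 832.5 × 3.38 = 2814.
FS_overturning = M_r/M_o = 2814/583.2 = 4.825.

4.82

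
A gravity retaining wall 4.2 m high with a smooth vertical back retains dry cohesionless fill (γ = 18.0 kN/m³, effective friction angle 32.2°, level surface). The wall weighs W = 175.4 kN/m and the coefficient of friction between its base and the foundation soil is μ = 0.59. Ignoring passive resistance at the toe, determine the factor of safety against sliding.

2.14

K_a = tan²(45° − 32.2°/2) = 0.3047.
P_a = ½K_aγH² = 0.5×0.3047×18.0×4.2² = 48.38 kN/m, acting at H/3 = 1.400 m above the base.
FS_sliding = μW / P_a = 0.59×175.4 / 48.38 = 2.139.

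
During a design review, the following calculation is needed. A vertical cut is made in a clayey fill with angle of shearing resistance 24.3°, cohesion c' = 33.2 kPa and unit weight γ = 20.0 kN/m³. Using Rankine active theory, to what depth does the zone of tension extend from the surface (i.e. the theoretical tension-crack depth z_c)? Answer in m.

K_a = tan²(45° − 24.3°/2) = 0.4169; √K_a = 0.6457.
The active pressure is zero where K_a γ z = 2c√K_a, so z_c = 2c/(γ√K_a) = 2×33.2/(20.0×0.6457) = 5.142 m.

5.14 m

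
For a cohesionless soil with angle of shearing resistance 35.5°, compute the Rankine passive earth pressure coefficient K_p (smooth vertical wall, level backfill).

K_p = (1 + sin φ)/(1 − sin φ) = tan²(45° + 35.5°/2) = 3.770.

3.77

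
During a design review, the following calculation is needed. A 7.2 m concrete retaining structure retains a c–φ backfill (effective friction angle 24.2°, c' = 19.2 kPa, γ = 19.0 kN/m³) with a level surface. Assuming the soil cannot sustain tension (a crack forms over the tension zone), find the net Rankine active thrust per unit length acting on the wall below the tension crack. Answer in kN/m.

66.1 kN/m

K_a = 0.4185; √K_a = 0.6469.
Tension-crack depth z_c = 2c/(γ√K_a) = 2×19.2/(19.0×0.6469) = 3.124 m.
σ_a at base = K_a γ H − 2c√K_a = 0.4185×19.0×7.2 − 2×19.2×0.6469 = 32.41 kPa.
P_a = ½ × 32.41 × (H − z_c) = 0.5×32.41×4.076 = 66.05 kN/m.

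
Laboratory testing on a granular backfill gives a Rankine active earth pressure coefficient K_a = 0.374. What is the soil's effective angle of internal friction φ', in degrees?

27.1°

K_a = tan²(45° − φ/2) ⇒ 45° − φ/2 = arctan(√0.374) = 31.45°.
φ = 2(45° − 31.45°) = 27.10°.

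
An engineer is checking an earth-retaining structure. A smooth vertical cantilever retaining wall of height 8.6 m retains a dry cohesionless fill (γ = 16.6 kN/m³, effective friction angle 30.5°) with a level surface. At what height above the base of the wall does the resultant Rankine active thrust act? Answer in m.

2.87 m

K_a = 0.3267.
The pressure distribution is triangular, so the resultant acts at H/3 above the base = 8.6/3 = 2.867 m.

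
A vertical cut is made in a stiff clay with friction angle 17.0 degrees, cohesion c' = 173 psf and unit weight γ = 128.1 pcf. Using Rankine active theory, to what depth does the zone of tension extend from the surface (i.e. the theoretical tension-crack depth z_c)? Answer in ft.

K_a = tan²(45° − 17.0°/2) = 0.5475; √K_a = 0.7400.
The active pressure is zero where K_a γ z = 2c√K_a, so z_c = 2c/(γ√K_a) = 2×173/(128.1×0.7400) = 3.650 ft.

3.65 ft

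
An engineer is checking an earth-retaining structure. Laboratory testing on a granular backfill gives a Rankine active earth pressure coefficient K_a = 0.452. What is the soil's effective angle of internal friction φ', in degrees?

K_a = tan²(45° − φ/2) ⇒ 45° − φ/2 = arctan(√0.452) = 33.91°.
φ = 2(45° − 33.91°) = 22.17°.

22.2°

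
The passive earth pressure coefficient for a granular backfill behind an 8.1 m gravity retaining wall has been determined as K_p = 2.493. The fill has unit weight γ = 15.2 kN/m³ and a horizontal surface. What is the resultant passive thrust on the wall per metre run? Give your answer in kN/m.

P = ½ K_p γ H² = 0.5 × 2.493 × 15.2 × 8.1² = 1243 kN/m.

1240 kN/m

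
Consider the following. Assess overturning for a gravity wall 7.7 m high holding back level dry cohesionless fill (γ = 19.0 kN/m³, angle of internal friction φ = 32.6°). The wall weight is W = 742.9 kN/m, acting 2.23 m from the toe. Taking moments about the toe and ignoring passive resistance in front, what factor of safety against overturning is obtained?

3.82

K_a = tan²(45° − 32.6°/2) = 0.2997.
P_a = ½K_aγH² = 0.5×0.2997×19.0×7.7² = 168.8 kN/m, acting at H/3 = 2.567 m above the base.
Overturning moment M_o = P_a × H/3 = 168.8 × 2.567 = 433.3.
Resisting moment M_r = W × 2.23 = 742.9 × 2.23 = 1657.
FS_overturning = M_r/M_o = 1657/433.3 = 3.823.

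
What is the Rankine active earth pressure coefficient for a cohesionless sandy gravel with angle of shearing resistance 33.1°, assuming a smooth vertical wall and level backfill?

0.294

K_a = tan²(45° − φ/2) = tan²(28.45°) = 0.2936.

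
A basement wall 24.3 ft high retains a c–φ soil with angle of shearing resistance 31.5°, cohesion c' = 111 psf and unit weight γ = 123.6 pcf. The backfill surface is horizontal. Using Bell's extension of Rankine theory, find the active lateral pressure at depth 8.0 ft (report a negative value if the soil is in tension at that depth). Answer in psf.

K_a = (1 − sin φ)/(1 + sin φ) = 0.3136.
σ_a = K_a γ z − 2c√K_a = 0.3136×123.6×8.0 − 2×111×0.5600 = 185.8 psf.

186 psf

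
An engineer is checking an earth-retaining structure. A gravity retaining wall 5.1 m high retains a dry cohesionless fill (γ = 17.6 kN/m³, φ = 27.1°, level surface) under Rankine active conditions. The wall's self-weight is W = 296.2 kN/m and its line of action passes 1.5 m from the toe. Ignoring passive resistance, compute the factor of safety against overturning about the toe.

3.05

K_a = tan²(45° − 27.1°/2) = 0.3741.
P_a = ½K_aγH² = 0.5×0.3741×17.6×5.1² = 85.62 kN/m, acting at H/3 = 1.700 m above the base.
Overturning moment M_o = P_a × H/3 = 85.62 × 1.700 = 145.5.
Resisting moment M_r = W × 1.5 = 296.2 × 1.5 = 444.3.
FS_overturning = M_r/M_o = 444.3/145.5 = 3.053.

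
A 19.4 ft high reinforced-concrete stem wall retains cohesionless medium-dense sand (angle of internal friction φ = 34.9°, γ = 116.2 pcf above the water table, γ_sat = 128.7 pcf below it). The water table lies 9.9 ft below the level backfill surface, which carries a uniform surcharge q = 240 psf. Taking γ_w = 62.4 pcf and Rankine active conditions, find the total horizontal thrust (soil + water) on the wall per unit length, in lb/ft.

9420 lb/ft

K_a = tan²(45° − φ/2) = 0.2721.
γ' = 128.7 − 62.4 = 66.30 pcf. h₂ = H − d_w = 9.5 ft.
σ'_h: at surface K_a·q = 65.32; at WT K_a(q+γd_w) = 378.4; at base K_a(q+γd_w+γ'h₂) = 549.8 psf.
P₁ = ½(65.32+378.4)×9.9 = 2196; P₂ = ½(378.4+549.8)×9.5 = 4409; P_w = ½γ_w h₂² = 2816.
Total = 2196+4409+2816 = 9421 lb/ft.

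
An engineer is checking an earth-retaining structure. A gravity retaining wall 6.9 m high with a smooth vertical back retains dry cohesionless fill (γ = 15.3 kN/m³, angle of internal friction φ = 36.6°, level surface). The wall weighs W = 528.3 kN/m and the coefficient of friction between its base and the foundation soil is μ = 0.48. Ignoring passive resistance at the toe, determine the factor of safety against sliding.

K_a = tan²(45° − 36.6°/2) = 0.2530.
P_a = ½K_aγH² = 0.5×0.2530×15.3×6.9² = 92.13 kN/m, acting at H/3 = 2.300 m above the base.
FS_sliding = μW / P_a = 0.48×528.3 / 92.13 = 2.752.

2.75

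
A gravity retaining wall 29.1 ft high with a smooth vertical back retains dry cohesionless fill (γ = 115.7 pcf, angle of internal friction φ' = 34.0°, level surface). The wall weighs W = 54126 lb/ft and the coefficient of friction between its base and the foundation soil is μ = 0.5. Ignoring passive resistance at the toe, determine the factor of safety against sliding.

1.95

K_a = tan²(45° − 34.0°/2) = 0.2827.
P_a = ½K_aγH² = 0.5×0.2827×115.7×29.1² = 13850 lb/ft, acting at H/3 = 9.700 ft above the base.
FS_sliding = μW / P_a = 0.5×54126 / 13850 = 1.954.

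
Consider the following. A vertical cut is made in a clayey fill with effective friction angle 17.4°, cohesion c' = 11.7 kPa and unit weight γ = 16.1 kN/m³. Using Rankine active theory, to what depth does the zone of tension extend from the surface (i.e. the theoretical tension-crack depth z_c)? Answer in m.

K_a = tan²(45° − 17.4°/2) = 0.5396; √K_a = 0.7346.
The active pressure is zero where K_a γ z = 2c√K_a, so z_c = 2c/(γ√K_a) = 2×11.7/(16.1×0.7346) = 1.979 m.

1.98 m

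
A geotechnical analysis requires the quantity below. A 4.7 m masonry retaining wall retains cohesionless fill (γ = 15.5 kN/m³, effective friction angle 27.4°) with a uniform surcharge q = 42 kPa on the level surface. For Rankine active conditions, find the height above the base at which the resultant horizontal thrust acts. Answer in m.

K_a = 0.3697.
Triangular part P₁ = ½K_aγH² = 63.29 at H/3 = 1.567 m; rectangular part P₂ = K_a q H = 72.97 at H/2 = 2.350 m.
ȳ = (P₁·1.567 + P₂·2.350)/(P₁+P₂) = 1.986 m.

1.99 m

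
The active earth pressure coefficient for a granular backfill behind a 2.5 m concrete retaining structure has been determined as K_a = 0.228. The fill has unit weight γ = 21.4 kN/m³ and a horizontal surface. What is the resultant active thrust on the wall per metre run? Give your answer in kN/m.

P = ½ K_a γ H² = 0.5 × 0.228 × 21.4 × 2.5² = 15.25 kN/m.

15.2 kN/m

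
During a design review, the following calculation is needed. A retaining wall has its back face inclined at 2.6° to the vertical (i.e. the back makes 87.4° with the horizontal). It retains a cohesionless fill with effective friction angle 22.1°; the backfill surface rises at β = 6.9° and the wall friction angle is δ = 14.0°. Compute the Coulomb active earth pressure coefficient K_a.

K_a = sin²(α+φ) / [sin²α · sin(α−δ) · (1 + √{sin(φ+δ)sin(φ−β) / (sin(α−δ)sin(α+β))})²].
With α = 87.4°, φ = 22.1°, δ = 14.0°, β = 6.9°: K_a = 0.4727.

0.473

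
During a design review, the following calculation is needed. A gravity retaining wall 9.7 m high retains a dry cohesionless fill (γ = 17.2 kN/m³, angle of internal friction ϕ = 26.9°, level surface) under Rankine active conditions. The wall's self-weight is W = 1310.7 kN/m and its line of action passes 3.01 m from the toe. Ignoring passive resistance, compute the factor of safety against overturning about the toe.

4.00

K_a = tan²(45° − 26.9°/2) = 0.3770.
P_a = ½K_aγH² = 0.5×0.3770×17.2×9.7² = 305.1 kN/m, acting at H/3 = 3.233 m above the base.
Overturning moment M_o = P_a × H/3 = 305.1 × 3.233 = 986.4.
Resisting moment M_r = W × 3.01 = 1310.7 × 3.01 = 3945.
FS_overturning = M_r/M_o = 3945/986.4 = 4.000.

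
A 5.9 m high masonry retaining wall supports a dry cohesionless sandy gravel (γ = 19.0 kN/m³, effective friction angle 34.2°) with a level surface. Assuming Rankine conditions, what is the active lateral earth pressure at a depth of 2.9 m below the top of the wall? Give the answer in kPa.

K_a = (1 − sin φ)/(1 + sin φ) = 0.2803.
σ_h = K_a γ z = 0.2803 × 19.0 × 2.9 = 15.45 kPa.

15.4 kPa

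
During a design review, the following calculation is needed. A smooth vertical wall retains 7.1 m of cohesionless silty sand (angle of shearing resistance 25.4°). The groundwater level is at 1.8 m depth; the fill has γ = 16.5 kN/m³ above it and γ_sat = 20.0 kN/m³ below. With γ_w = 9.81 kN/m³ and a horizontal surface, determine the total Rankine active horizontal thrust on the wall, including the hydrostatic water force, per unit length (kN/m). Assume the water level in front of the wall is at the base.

K_a = tan²(45° − φ/2) = 0.3996.
γ' = 20.0 − 9.81 = 10.19 kN/m³. Depth below WT = 5.3 m.
σ'_h at WT = K_a γ d_w = 11.87 kPa; at base = 11.87 + K_a γ' × 5.3 = 33.45 kPa.
P₁ (0–1.8 m) = ½×11.87×1.8 = 10.68. P₂ (1.8–7.1 m) = ½(11.87+33.45)×5.3 = 120.1.
P_w = ½ γ_w h₂² = 0.5×9.81×5.3² = 137.8. Total = 10.68+120.1+137.8 = 268.6 kN/m.

269 kN/m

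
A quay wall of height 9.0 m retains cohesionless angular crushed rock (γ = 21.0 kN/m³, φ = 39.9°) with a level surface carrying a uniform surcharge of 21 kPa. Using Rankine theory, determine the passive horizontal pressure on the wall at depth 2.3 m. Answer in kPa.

317 kPa

K_p = (1 + sin φ)/(1 − sin φ) = 4.578.
σ_v = γz + q = 21.0 × 2.3 + 21 = 69.30 kPa.
σ_h = K_p σ_v = 4.578 × 69.30 = 317.3 kPa.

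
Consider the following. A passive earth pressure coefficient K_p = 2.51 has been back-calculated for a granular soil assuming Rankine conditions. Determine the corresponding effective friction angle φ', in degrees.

K_p = (1+sin φ)/(1−sin φ) ⇒ sin φ = (K_p − 1)/(K_p + 1) = 0.4302.
φ = arcsin(0.4302) = 25.48°.

25.5°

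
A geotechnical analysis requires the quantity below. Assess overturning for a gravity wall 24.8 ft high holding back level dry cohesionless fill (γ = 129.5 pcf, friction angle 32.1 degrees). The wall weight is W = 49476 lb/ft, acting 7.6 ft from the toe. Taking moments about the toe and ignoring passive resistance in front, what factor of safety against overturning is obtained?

3.73

K_a = tan²(45° − 32.1°/2) = 0.3060.
P_a = ½K_aγH² = 0.5×0.3060×129.5×24.8² = 12190 lb/ft, acting at H/3 = 8.267 ft above the base.
Overturning moment M_o = P_a × H/3 = 12190 × 8.267 = 100700.
Resisting moment M_r = W × 7.6 = 49476 × 7.6 = 376000.
FS_overturning = M_r/M_o = 376000/100700 = 3.733.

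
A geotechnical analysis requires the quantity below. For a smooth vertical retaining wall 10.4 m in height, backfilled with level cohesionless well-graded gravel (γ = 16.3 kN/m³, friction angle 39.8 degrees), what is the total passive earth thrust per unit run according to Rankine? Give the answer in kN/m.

4020 kN/m

K_p = tan²(45° + φ/2) = 4.557.
P_p = ½ K_p γ H² = 0.5 × 4.557 × 16.3 × 10.4² = 4017 kN/m.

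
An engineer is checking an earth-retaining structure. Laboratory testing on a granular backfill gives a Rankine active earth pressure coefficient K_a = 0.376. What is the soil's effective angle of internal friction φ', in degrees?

K_a = tan²(45° − φ/2) ⇒ 45° − φ/2 = arctan(√0.376) = 31.52°.
φ = 2(45° − 31.52°) = 26.97°.

27.0°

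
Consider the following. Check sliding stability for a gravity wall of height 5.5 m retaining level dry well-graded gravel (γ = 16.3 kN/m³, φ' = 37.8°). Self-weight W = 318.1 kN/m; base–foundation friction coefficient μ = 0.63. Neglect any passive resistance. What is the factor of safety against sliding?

3.39

K_a = tan²(45° − 37.8°/2) = 0.2400.
P_a = ½K_aγH² = 0.5×0.2400×16.3×5.5² = 59.17 kN/m, acting at H/3 = 1.833 m above the base.
FS_sliding = μW / P_a = 0.63×318.1 / 59.17 = 3.387.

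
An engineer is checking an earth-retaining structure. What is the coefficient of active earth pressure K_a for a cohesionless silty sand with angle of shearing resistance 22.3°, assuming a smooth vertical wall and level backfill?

K_a = tan²(45° − φ/2) = tan²(33.85°) = 0.4498.

0.450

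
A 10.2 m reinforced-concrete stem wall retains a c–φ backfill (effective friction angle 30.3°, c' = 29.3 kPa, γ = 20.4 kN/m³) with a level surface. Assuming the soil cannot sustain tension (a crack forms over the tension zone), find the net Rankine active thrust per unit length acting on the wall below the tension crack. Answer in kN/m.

K_a = 0.3293; √K_a = 0.5739.
Tension-crack depth z_c = 2c/(γ√K_a) = 2×29.3/(20.4×0.5739) = 5.006 m.
σ_a at base = K_a γ H − 2c√K_a = 0.3293×20.4×10.2 − 2×29.3×0.5739 = 34.90 kPa.
P_a = ½ × 34.90 × (H − z_c) = 0.5×34.90×5.194 = 90.63 kN/m.

90.6 kN/m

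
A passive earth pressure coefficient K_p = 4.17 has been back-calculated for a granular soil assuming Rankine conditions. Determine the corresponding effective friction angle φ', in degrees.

K_p = (1+sin φ)/(1−sin φ) ⇒ sin φ = (K_p − 1)/(K_p + 1) = 0.6132.
φ = arcsin(0.6132) = 37.82°.

37.8°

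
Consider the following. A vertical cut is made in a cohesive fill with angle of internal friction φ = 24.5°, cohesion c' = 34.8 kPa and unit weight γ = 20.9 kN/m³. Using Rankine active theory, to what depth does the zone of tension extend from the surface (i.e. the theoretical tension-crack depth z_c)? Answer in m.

K_a = tan²(45° − 24.5°/2) = 0.4137; √K_a = 0.6432.
The active pressure is zero where K_a γ z = 2c√K_a, so z_c = 2c/(γ√K_a) = 2×34.8/(20.9×0.6432) = 5.177 m.

5.18 m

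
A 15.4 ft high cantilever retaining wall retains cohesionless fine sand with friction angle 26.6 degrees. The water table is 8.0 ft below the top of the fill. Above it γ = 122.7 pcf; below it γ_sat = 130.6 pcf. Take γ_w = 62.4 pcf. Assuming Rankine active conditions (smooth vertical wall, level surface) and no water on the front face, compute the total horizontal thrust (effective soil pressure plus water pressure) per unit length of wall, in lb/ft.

6690 lb/ft

K_a = tan²(45° − φ/2) = 0.3814.
γ' = 130.6 − 62.4 = 68.20 pcf. Depth below WT = 7.4 ft.
σ'_h at WT = K_a γ d_w = 374.4 psf; at base = 374.4 + K_a γ' × 7.4 = 566.9 psf.
P₁ (0–8.0 ft) = ½×374.4×8.0 = 1498. P₂ (8.0–15.4 ft) = ½(374.4+566.9)×7.4 = 3483.
P_w = ½ γ_w h₂² = 0.5×62.4×7.4² = 1709. Total = 1498+3483+1709 = 6689 lb/ft.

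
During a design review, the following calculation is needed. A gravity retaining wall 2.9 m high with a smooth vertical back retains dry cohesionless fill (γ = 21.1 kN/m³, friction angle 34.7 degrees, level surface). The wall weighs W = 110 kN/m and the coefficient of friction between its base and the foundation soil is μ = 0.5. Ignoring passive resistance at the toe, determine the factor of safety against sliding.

K_a = tan²(45° − 34.7°/2) = 0.2745.
P_a = ½K_aγH² = 0.5×0.2745×21.1×2.9² = 24.35 kN/m, acting at H/3 = 0.9667 m above the base.
FS_sliding = μW / P_a = 0.5×110 / 24.35 = 2.258.

2.26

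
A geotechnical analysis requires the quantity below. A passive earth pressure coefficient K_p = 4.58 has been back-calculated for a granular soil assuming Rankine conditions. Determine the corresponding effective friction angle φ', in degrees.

39.9°

K_p = (1+sin φ)/(1−sin φ) ⇒ sin φ = (K_p − 1)/(K_p + 1) = 0.6416.
φ = arcsin(0.6416) = 39.91°.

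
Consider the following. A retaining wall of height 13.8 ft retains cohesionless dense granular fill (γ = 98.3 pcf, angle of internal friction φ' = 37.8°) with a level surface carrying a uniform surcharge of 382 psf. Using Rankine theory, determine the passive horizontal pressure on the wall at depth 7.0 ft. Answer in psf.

4460 psf

K_p = (1 + sin φ)/(1 − sin φ) = 4.167.
σ_v = γz + q = 98.3 × 7.0 + 382 = 1070 psf.
σ_h = K_p σ_v = 4.167 × 1070 = 4459 psf.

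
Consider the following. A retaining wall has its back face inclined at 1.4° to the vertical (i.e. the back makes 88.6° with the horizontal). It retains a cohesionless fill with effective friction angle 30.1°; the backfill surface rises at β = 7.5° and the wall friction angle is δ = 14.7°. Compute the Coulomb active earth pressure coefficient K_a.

0.341

K_a = sin²(α+φ) / [sin²α · sin(α−δ) · (1 + √{sin(φ+δ)sin(φ−β) / (sin(α−δ)sin(α+β))})²].
With α = 88.6°, φ = 30.1°, δ = 14.7°, β = 7.5°: K_a = 0.3412.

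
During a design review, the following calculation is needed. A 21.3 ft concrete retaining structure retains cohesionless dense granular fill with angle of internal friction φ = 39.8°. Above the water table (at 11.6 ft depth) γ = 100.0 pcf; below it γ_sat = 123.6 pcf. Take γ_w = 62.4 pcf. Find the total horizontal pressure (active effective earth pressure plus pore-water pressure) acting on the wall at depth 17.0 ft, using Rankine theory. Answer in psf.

K_a = (1 − sin φ)/(1 + sin φ) = 0.2194.
γ' = 123.6 − 62.4 = 61.20 pcf.
Effective vertical stress at 17.0 ft: σ'_v = 100.0×11.6 + 61.20×5.40 = 1490 psf.
σ'_h = K_a σ'_v = 0.2194 × 1490 = 327.1 psf; u = γ_w × 5.40 = 337.0 psf.
Total σ_h = 327.1 + 337.0 = 664.0 psf.

664 psf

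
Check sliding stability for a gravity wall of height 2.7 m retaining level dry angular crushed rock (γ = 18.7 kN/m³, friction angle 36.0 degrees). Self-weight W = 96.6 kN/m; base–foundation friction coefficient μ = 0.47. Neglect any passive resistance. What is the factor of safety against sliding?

K_a = tan²(45° − 36.0°/2) = 0.2596.
P_a = ½K_aγH² = 0.5×0.2596×18.7×2.7² = 17.70 kN/m, acting at H/3 = 0.9000 m above the base.
FS_sliding = μW / P_a = 0.47×96.6 / 17.70 = 2.566.

2.57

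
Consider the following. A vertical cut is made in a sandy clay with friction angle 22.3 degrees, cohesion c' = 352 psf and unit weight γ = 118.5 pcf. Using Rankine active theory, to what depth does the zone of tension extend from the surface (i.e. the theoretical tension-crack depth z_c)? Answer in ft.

K_a = tan²(45° − 22.3°/2) = 0.4498; √K_a = 0.6707.
The active pressure is zero where K_a γ z = 2c√K_a, so z_c = 2c/(γ√K_a) = 2×352/(118.5×0.6707) = 8.858 ft.

8.86 ft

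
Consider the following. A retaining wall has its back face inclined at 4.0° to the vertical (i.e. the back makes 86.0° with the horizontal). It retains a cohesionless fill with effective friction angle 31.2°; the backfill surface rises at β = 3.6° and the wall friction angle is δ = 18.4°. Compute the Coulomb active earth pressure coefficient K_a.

K_a = sin²(α+φ) / [sin²α · sin(α−δ) · (1 + √{sin(φ+δ)sin(φ−β) / (sin(α−δ)sin(α+β))})²].
With α = 86.0°, φ = 31.2°, δ = 18.4°, β = 3.6°: K_a = 0.3285.

0.329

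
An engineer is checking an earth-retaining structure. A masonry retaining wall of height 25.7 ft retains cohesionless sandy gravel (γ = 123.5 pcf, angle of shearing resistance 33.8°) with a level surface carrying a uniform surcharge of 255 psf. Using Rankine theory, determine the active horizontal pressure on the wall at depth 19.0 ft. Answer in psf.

K_a = (1 − sin φ)/(1 + sin φ) = 0.2851.
σ_v = γz + q = 123.5 × 19.0 + 255 = 2602 psf.
σ_h = K_a σ_v = 0.2851 × 2602 = 741.7 psf.

742 psf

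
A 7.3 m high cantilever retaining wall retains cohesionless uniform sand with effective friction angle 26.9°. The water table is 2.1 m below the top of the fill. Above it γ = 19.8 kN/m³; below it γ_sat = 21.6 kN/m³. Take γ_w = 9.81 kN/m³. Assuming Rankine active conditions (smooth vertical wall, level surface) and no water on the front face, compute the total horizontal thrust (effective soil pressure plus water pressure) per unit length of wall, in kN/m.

291 kN/m

K_a = tan²(45° − φ/2) = 0.3770.
γ' = 21.6 − 9.81 = 11.79 kN/m³. Depth below WT = 5.2 m.
σ'_h at WT = K_a γ d_w = 15.68 kPa; at base = 15.68 + K_a γ' × 5.2 = 38.79 kPa.
P₁ (0–2.1 m) = ½×15.68×2.1 = 16.46. P₂ (2.1–7.3 m) = ½(15.68+38.79)×5.2 = 141.6.
P_w = ½ γ_w h₂² = 0.5×9.81×5.2² = 132.6. Total = 16.46+141.6+132.6 = 290.7 kN/m.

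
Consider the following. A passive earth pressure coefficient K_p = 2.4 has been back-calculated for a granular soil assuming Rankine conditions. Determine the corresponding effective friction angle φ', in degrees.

K_p = (1+sin φ)/(1−sin φ) ⇒ sin φ = (K_p − 1)/(K_p + 1) = 0.4118.
φ = arcsin(0.4118) = 24.32°.

24.3°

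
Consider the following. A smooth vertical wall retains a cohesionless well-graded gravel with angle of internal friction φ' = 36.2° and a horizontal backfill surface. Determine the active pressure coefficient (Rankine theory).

K_a = tan²(45° − φ/2) = tan²(26.90°) = 0.2574.

0.257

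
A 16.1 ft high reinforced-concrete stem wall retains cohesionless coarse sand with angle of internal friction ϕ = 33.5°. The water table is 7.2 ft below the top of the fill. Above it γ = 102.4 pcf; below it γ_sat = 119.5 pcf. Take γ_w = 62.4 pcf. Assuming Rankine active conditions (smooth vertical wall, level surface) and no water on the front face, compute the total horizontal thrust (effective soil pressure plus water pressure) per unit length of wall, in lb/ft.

5790 lb/ft

K_a = tan²(45° − φ/2) = 0.2887.
γ' = 119.5 − 62.4 = 57.10 pcf. Depth below WT = 8.9 ft.
σ'_h at WT = K_a γ d_w = 212.9 psf; at base = 212.9 + K_a γ' × 8.9 = 359.6 psf.
P₁ (0–7.2 ft) = ½×212.9×7.2 = 766.3. P₂ (7.2–16.1 ft) = ½(212.9+359.6)×8.9 = 2547.
P_w = ½ γ_w h₂² = 0.5×62.4×8.9² = 2471. Total = 766.3+2547+2471 = 5785 lb/ft.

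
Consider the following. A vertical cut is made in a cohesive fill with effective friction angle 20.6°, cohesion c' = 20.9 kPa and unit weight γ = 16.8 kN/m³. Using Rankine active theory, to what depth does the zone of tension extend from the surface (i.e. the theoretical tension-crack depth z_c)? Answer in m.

3.59 m

K_a = tan²(45° − 20.6°/2) = 0.4795; √K_a = 0.6924.
The active pressure is zero where K_a γ z = 2c√K_a, so z_c = 2c/(γ√K_a) = 2×20.9/(16.8×0.6924) = 3.593 m.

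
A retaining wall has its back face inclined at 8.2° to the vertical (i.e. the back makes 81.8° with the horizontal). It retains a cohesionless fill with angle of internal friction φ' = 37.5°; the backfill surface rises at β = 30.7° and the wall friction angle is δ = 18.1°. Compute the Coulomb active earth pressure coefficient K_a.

0.480

K_a = sin²(α+φ) / [sin²α · sin(α−δ) · (1 + √{sin(φ+δ)sin(φ−β) / (sin(α−δ)sin(α+β))})²].
With α = 81.8°, φ = 37.5°, δ = 18.1°, β = 30.7°: K_a = 0.4798.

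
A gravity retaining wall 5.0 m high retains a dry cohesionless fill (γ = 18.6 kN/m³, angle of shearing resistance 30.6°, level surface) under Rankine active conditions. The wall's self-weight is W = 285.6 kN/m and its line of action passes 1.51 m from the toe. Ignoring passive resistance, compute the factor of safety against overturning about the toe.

K_a = tan²(45° − 30.6°/2) = 0.3253.
P_a = ½K_aγH² = 0.5×0.3253×18.6×5.0² = 75.64 kN/m, acting at H/3 = 1.667 m above the base.
Overturning moment M_o = P_a × H/3 = 75.64 × 1.667 = 126.1.
Resisting moment M_r = W × 1.51 = 285.6 × 1.51 = 431.3.
FS_overturning = M_r/M_o = 431.3/126.1 = 3.421.

3.42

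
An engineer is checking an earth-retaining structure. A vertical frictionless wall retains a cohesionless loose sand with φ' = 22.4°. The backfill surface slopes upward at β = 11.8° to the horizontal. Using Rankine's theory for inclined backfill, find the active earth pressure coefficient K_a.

0.495

K_a = cos β · (cos β − √(cos²β − cos²φ)) / (cos β + √(cos²β − cos²φ)).
cos β = 0.9789, cos φ = 0.9245, √(cos²β − cos²φ) = 0.3216.
K_a = 0.9789 × (0.9789 − 0.3216)/(0.9789 + 0.3216) = 0.4948.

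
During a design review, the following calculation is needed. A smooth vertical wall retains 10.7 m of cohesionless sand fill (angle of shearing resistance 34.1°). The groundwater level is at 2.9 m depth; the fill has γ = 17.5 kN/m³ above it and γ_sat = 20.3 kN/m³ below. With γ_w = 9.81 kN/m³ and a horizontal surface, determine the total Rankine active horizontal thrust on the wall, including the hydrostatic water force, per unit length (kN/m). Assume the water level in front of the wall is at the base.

K_a = tan²(45° − φ/2) = 0.2815.
γ' = 20.3 − 9.81 = 10.49 kN/m³. Depth below WT = 7.8 m.
σ'_h at WT = K_a γ d_w = 14.29 kPa; at base = 14.29 + K_a γ' × 7.8 = 37.32 kPa.
P₁ (0–2.9 m) = ½×14.29×2.9 = 20.72. P₂ (2.9–10.7 m) = ½(14.29+37.32)×7.8 = 201.3.
P_w = ½ γ_w h₂² = 0.5×9.81×7.8² = 298.4. Total = 20.72+201.3+298.4 = 520.4 kN/m.

520 kN/m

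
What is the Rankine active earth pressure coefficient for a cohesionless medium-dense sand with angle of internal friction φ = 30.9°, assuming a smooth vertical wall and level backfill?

0.321

K_a = (1 − sin φ)/(1 + sin φ) = (1 − sin 30.9°)/(1 + sin 30.9°) = 0.3214.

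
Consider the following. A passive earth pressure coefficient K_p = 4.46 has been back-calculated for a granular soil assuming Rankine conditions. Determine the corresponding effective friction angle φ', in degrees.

K_p = (1+sin φ)/(1−sin φ) ⇒ sin φ = (K_p − 1)/(K_p + 1) = 0.6337.
φ = arcsin(0.6337) = 39.32°.

39.3°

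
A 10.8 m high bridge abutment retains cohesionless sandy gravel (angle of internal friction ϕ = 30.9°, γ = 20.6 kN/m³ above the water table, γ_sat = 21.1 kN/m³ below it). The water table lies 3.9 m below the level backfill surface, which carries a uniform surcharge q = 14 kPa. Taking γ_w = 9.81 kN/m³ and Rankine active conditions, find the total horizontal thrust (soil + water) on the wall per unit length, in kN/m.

597 kN/m

K_a = tan²(45° − φ/2) = 0.3214.
γ' = 21.1 − 9.81 = 11.29 kN/m³. h₂ = H − d_w = 6.9 m.
σ'_h: at surface K_a·q = 4.500; at WT K_a(q+γd_w) = 30.32; at base K_a(q+γd_w+γ'h₂) = 55.36 kPa.
P₁ = ½(4.500+30.32)×3.9 = 67.90; P₂ = ½(30.32+55.36)×6.9 = 295.6; P_w = ½γ_w h₂² = 233.5.
Total = 67.90+295.6+233.5 = 597.0 kN/m.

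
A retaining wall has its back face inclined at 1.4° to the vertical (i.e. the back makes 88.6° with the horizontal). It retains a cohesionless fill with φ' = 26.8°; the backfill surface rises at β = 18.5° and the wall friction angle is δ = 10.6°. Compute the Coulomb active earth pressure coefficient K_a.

K_a = sin²(α+φ) / [sin²α · sin(α−δ) · (1 + √{sin(φ+δ)sin(φ−β) / (sin(α−δ)sin(α+β))})²].
With α = 88.6°, φ = 26.8°, δ = 10.6°, β = 18.5°: K_a = 0.4892.

0.489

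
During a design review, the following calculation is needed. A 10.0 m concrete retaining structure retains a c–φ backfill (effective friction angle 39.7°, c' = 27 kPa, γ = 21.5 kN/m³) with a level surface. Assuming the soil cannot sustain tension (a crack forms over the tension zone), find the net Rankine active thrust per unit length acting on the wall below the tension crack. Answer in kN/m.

K_a = 0.2204; √K_a = 0.4695.
Tension-crack depth z_c = 2c/(γ√K_a) = 2×27/(21.5×0.4695) = 5.350 m.
σ_a at base = K_a γ H − 2c√K_a = 0.2204×21.5×10.0 − 2×27×0.4695 = 22.04 kPa.
P_a = ½ × 22.04 × (H − z_c) = 0.5×22.04×4.650 = 51.25 kN/m.

51.2 kN/m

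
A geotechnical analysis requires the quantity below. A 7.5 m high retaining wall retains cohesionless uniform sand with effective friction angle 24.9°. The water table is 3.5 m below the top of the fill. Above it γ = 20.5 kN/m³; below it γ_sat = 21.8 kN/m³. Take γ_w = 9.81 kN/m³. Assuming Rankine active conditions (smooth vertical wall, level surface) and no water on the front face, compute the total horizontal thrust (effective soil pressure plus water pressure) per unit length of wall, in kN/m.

K_a = tan²(45° − φ/2) = 0.4074.
γ' = 21.8 − 9.81 = 11.99 kN/m³. Depth below WT = 4.0 m.
σ'_h at WT = K_a γ d_w = 29.23 kPa; at base = 29.23 + K_a γ' × 4.0 = 48.77 kPa.
P₁ (0–3.5 m) = ½×29.23×3.5 = 51.16. P₂ (3.5–7.5 m) = ½(29.23+48.77)×4.0 = 156.0.
P_w = ½ γ_w h₂² = 0.5×9.81×4.0² = 78.48. Total = 51.16+156.0+78.48 = 285.6 kN/m.

286 kN/m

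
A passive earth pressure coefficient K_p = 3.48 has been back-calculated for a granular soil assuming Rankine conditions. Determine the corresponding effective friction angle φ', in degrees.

33.6°

K_p = (1+sin φ)/(1−sin φ) ⇒ sin φ = (K_p − 1)/(K_p + 1) = 0.5536.
φ = arcsin(0.5536) = 33.61°.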